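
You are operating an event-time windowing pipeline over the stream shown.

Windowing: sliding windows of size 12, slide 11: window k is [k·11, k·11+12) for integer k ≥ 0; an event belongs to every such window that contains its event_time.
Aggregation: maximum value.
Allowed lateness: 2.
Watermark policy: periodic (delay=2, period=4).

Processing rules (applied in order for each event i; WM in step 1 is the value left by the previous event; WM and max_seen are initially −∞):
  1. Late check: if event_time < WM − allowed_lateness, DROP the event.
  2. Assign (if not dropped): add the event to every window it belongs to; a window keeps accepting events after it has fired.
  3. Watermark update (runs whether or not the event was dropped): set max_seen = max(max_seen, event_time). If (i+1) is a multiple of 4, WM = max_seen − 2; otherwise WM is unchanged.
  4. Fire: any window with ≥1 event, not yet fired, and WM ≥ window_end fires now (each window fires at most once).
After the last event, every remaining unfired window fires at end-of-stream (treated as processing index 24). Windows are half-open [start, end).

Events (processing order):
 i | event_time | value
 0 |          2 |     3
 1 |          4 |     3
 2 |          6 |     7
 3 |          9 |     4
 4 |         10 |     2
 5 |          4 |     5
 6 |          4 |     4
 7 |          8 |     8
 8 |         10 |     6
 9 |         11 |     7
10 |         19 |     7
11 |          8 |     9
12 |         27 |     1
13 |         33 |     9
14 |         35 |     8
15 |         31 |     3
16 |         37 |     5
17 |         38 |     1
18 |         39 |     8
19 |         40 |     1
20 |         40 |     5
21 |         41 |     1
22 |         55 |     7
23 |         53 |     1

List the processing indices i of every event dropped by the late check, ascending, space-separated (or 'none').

5 6

i=0 t=2 v=3: → [0,12); WM=−∞
i=1 t=4 v=3: → [0,12); WM=−∞
i=2 t=6 v=7: → [0,12); WM=−∞
i=3 t=9 v=4: → [0,12); WM=7
i=4 t=10 v=2: → [0,12); WM=7
i=5 t=4 v=5: DROP (t<7-2); WM=7
i=6 t=4 v=4: DROP (t<7-2); WM=7
i=7 t=8 v=8: → [0,12); WM=8
i=8 t=10 v=6: → [0,12); WM=8
i=9 t=11 v=7: → [11,23),[0,12); WM=8
i=10 t=19 v=7: → [11,23); WM=8
i=11 t=8 v=9: → [0,12); WM=17; [0,12) fires=9
i=12 t=27 v=1: → [22,34); WM=17
i=13 t=33 v=9: → [33,45),[22,34); WM=17
i=14 t=35 v=8: → [33,45); WM=17
i=15 t=31 v=3: → [22,34); WM=33; [11,23) fires=7
i=16 t=37 v=5: → [33,45); WM=33
i=17 t=38 v=1: → [33,45); WM=33
i=18 t=39 v=8: → [33,45); WM=33
i=19 t=40 v=1: → [33,45); WM=38; [22,34) fires=9
i=20 t=40 v=5: → [33,45); WM=38
i=21 t=41 v=1: → [33,45); WM=38
i=22 t=55 v=7: → [55,67),[44,56); WM=38
i=23 t=53 v=1: → [44,56); WM=53; [33,45) fires=9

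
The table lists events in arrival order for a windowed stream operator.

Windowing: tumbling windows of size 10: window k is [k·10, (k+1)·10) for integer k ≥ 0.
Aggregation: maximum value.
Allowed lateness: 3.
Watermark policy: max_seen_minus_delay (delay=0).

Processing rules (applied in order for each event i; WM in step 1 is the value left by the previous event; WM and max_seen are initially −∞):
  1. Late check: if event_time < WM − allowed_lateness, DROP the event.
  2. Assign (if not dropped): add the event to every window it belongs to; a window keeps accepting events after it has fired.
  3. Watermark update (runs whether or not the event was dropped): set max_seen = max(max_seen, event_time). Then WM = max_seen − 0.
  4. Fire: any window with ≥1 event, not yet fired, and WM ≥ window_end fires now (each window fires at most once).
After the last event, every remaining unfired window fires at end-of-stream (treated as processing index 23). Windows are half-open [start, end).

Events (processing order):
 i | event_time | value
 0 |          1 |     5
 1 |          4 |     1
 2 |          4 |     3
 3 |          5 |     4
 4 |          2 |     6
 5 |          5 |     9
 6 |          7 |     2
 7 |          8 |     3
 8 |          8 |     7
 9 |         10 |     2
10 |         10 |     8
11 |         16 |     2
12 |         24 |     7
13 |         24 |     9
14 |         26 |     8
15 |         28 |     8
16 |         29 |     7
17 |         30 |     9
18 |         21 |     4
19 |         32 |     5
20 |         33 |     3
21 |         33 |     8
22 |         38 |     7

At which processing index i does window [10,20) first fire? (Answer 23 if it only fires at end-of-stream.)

i=0 t=1 v=5: → [0,10); WM=1
i=1 t=4 v=1: → [0,10); WM=4
i=2 t=4 v=3: → [0,10); WM=4
i=3 t=5 v=4: → [0,10); WM=5
i=4 t=2 v=6: → [0,10); WM=5
i=5 t=5 v=9: → [0,10); WM=5
i=6 t=7 v=2: → [0,10); WM=7
i=7 t=8 v=3: → [0,10); WM=8
i=8 t=8 v=7: → [0,10); WM=8
i=9 t=10 v=2: → [10,20); WM=10; [0,10) fires=9
i=10 t=10 v=8: → [10,20); WM=10
i=11 t=16 v=2: → [10,20); WM=16
i=12 t=24 v=7: → [20,30); WM=24; [10,20) fires=8
i=13 t=24 v=9: → [20,30); WM=24
i=14 t=26 v=8: → [20,30); WM=26
i=15 t=28 v=8: → [20,30); WM=28
i=16 t=29 v=7: → [20,30); WM=29
i=17 t=30 v=9: → [30,40); WM=30; [20,30) fires=9
i=18 t=21 v=4: DROP (t<30-3); WM=30
i=19 t=32 v=5: → [30,40); WM=32
i=20 t=33 v=3: → [30,40); WM=33
i=21 t=33 v=8: → [30,40); WM=33
i=22 t=38 v=7: → [30,40); WM=38

12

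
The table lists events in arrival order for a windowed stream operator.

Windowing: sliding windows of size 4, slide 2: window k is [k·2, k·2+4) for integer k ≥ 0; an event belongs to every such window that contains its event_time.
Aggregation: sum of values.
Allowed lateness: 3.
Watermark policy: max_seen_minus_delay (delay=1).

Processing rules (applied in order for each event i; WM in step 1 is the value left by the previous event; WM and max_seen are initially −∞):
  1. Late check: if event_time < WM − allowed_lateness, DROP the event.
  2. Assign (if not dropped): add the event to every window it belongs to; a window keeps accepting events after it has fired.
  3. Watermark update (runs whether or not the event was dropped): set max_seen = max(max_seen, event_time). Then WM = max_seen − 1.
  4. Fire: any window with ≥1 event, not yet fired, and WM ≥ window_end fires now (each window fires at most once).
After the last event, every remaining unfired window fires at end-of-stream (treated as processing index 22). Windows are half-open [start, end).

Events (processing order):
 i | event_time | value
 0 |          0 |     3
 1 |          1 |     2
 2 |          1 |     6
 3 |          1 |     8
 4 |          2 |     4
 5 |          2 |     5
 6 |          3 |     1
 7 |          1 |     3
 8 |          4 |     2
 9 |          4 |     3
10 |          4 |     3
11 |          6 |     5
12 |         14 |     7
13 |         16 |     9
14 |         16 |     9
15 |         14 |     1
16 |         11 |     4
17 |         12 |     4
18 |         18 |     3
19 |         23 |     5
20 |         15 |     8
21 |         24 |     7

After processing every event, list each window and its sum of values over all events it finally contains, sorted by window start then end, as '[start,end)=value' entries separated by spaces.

[0,4)=32 [2,6)=18 [4,8)=13 [6,10)=5 [10,14)=4 [12,16)=12 [14,18)=26 [16,20)=21 [18,22)=3 [20,24)=5 [22,26)=12 [24,28)=7

i=0 t=0 v=3: → [0,4); WM=-1
i=1 t=1 v=2: → [0,4); WM=0
i=2 t=1 v=6: → [0,4); WM=0
i=3 t=1 v=8: → [0,4); WM=0
i=4 t=2 v=4: → [2,6),[0,4); WM=1
i=5 t=2 v=5: → [2,6),[0,4); WM=1
i=6 t=3 v=1: → [2,6),[0,4); WM=2
i=7 t=1 v=3: → [0,4); WM=2
i=8 t=4 v=2: → [4,8),[2,6); WM=3
i=9 t=4 v=3: → [4,8),[2,6); WM=3
i=10 t=4 v=3: → [4,8),[2,6); WM=3
i=11 t=6 v=5: → [6,10),[4,8); WM=5; [0,4) fires=32
i=12 t=14 v=7: → [14,18),[12,16); WM=13; [2,6) fires=18 [4,8) fires=13 [6,10) fires=5
i=13 t=16 v=9: → [16,20),[14,18); WM=15
i=14 t=16 v=9: → [16,20),[14,18); WM=15
i=15 t=14 v=1: → [14,18),[12,16); WM=15
i=16 t=11 v=4: DROP (t<15-3); WM=15
i=17 t=12 v=4: → [12,16),[10,14); WM=15; [10,14) fires=4
i=18 t=18 v=3: → [18,22),[16,20); WM=17; [12,16) fires=12
i=19 t=23 v=5: → [22,26),[20,24); WM=22; [14,18) fires=26 [16,20) fires=21 [18,22) fires=3
i=20 t=15 v=8: DROP (t<22-3); WM=22
i=21 t=24 v=7: → [24,28),[22,26); WM=23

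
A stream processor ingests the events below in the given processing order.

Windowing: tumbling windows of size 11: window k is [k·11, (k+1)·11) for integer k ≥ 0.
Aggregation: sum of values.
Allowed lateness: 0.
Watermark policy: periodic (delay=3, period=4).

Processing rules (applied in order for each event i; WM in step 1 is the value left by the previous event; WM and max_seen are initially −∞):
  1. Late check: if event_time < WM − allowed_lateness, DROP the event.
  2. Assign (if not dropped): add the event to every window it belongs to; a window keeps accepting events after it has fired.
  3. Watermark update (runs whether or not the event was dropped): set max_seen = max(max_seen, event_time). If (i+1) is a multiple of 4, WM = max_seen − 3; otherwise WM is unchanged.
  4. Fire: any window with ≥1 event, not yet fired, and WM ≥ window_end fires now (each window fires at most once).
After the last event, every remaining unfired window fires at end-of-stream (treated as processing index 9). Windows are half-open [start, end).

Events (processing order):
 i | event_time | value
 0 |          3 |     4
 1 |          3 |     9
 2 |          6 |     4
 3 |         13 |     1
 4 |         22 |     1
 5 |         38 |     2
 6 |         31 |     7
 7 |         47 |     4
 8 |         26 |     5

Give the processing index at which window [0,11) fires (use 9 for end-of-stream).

i=0 t=3 v=4: → [0,11); WM=−∞
i=1 t=3 v=9: → [0,11); WM=−∞
i=2 t=6 v=4: → [0,11); WM=−∞
i=3 t=13 v=1: → [11,22); WM=10
i=4 t=22 v=1: → [22,33); WM=10
i=5 t=38 v=2: → [33,44); WM=10
i=6 t=31 v=7: → [22,33); WM=10
i=7 t=47 v=4: → [44,55); WM=44; [0,11) fires=17 [11,22) fires=1 [22,33) fires=8 [33,44) fires=2
i=8 t=26 v=5: DROP (t<44-0); WM=44

7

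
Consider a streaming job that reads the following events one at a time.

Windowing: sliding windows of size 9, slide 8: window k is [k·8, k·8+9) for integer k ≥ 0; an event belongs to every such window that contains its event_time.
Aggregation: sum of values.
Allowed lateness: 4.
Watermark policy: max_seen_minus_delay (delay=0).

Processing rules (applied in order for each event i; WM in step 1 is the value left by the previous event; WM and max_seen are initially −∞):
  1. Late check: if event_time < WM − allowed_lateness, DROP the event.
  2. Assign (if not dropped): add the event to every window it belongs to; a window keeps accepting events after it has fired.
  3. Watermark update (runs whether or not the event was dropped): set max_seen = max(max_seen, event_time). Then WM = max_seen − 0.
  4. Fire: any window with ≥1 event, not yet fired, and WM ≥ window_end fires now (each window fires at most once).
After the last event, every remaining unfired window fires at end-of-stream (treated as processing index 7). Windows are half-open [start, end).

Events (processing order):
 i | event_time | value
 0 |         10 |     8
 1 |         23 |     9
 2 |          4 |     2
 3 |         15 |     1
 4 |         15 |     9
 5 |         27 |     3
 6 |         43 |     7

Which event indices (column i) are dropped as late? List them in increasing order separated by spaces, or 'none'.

i=0 t=10 v=8: → [8,17); WM=10
i=1 t=23 v=9: → [16,25); WM=23; [8,17) fires=8
i=2 t=4 v=2: DROP (t<23-4); WM=23
i=3 t=15 v=1: DROP (t<23-4); WM=23
i=4 t=15 v=9: DROP (t<23-4); WM=23
i=5 t=27 v=3: → [24,33); WM=27; [16,25) fires=9
i=6 t=43 v=7: → [40,49); WM=43; [24,33) fires=3

2 3 4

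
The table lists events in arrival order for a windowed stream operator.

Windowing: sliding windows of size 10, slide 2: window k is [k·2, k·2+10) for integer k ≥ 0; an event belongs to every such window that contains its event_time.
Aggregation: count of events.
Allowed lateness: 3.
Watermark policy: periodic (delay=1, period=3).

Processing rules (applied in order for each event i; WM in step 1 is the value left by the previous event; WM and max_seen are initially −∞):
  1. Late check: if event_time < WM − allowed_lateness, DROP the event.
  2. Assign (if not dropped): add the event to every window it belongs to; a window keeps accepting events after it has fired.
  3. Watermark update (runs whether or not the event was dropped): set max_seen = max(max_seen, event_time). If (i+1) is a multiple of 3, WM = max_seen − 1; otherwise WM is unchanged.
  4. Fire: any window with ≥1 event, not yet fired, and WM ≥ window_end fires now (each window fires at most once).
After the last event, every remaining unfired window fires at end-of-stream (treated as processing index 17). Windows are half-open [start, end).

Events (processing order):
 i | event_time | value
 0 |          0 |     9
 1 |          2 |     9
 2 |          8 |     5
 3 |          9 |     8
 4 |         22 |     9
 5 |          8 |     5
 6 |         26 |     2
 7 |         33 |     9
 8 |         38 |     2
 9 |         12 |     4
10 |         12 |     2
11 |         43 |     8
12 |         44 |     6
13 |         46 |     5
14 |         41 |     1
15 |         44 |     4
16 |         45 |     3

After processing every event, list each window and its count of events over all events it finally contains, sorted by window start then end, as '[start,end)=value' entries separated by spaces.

i=0 t=0 v=9: → [0,10); WM=−∞
i=1 t=2 v=9: → [2,12),[0,10); WM=−∞
i=2 t=8 v=5: → [8,18),[6,16),[4,14),[2,12),[0,10); WM=7
i=3 t=9 v=8: → [8,18),[6,16),[4,14),[2,12),[0,10); WM=7
i=4 t=22 v=9: → [22,32),[20,30),[18,28),[16,26),[14,24); WM=7
i=5 t=8 v=5: → [8,18),[6,16),[4,14),[2,12),[0,10); WM=21; [0,10) fires=5 [2,12) fires=4 [4,14) fires=3 [6,16) fires=3 [8,18) fires=3
i=6 t=26 v=2: → [26,36),[24,34),[22,32),[20,30),[18,28); WM=21
i=7 t=33 v=9: → [32,42),[30,40),[28,38),[26,36),[24,34); WM=21
i=8 t=38 v=2: → [38,48),[36,46),[34,44),[32,42),[30,40); WM=37; [14,24) fires=1 [16,26) fires=1 [18,28) fires=2 [20,30) fires=2 [22,32) fires=2 [24,34) fires=2 [26,36) fires=2
i=9 t=12 v=4: DROP (t<37-3); WM=37
i=10 t=12 v=2: DROP (t<37-3); WM=37
i=11 t=43 v=8: → [42,52),[40,50),[38,48),[36,46),[34,44); WM=42; [28,38) fires=1 [30,40) fires=2 [32,42) fires=2
i=12 t=44 v=6: → [44,54),[42,52),[40,50),[38,48),[36,46); WM=42
i=13 t=46 v=5: → [46,56),[44,54),[42,52),[40,50),[38,48); WM=42
i=14 t=41 v=1: → [40,50),[38,48),[36,46),[34,44),[32,42); WM=45; [34,44) fires=3
i=15 t=44 v=4: → [44,54),[42,52),[40,50),[38,48),[36,46); WM=45
i=16 t=45 v=3: → [44,54),[42,52),[40,50),[38,48),[36,46); WM=45

[0,10)=5 [2,12)=4 [4,14)=3 [6,16)=3 [8,18)=3 [14,24)=1 [16,26)=1 [18,28)=2 [20,30)=2 [22,32)=2 [24,34)=2 [26,36)=2 [28,38)=1 [30,40)=2 [32,42)=3 [34,44)=3 [36,46)=6 [38,48)=7 [40,50)=6 [42,52)=5 [44,54)=4 [46,56)=1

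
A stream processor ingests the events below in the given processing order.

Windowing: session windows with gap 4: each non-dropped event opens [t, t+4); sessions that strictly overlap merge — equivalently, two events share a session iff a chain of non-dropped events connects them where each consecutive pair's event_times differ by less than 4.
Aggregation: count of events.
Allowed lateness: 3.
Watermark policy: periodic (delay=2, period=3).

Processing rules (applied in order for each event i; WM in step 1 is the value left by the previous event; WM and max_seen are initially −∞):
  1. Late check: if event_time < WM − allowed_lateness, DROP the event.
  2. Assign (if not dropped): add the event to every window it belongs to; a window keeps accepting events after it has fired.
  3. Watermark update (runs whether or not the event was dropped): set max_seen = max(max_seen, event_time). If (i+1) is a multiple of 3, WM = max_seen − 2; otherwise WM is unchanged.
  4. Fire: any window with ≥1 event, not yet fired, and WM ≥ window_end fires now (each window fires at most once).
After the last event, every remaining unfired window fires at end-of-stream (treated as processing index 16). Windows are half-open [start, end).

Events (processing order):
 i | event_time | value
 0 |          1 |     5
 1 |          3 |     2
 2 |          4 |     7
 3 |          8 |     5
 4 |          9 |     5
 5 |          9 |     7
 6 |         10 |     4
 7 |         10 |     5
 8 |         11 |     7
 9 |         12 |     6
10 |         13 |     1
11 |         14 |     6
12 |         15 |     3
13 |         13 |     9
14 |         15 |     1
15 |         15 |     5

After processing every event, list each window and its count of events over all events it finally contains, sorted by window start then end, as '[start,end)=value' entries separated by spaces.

i=0 t=1 v=5: → [1,5); WM=−∞
i=1 t=3 v=2: → [1,7); WM=−∞
i=2 t=4 v=7: → [1,8); WM=2
i=3 t=8 v=5: → [8,12); WM=2
i=4 t=9 v=5: → [8,13); WM=2
i=5 t=9 v=7: → [8,13); WM=7
i=6 t=10 v=4: → [8,14); WM=7
i=7 t=10 v=5: → [8,14); WM=7
i=8 t=11 v=7: → [8,15); WM=9
i=9 t=12 v=6: → [8,16); WM=9
i=10 t=13 v=1: → [8,17); WM=9
i=11 t=14 v=6: → [8,18); WM=12
i=12 t=15 v=3: → [8,19); WM=12
i=13 t=13 v=9: → [8,19); WM=12
i=14 t=15 v=1: → [8,19); WM=13
i=15 t=15 v=5: → [8,19); WM=13

[1,8)=3 [8,19)=13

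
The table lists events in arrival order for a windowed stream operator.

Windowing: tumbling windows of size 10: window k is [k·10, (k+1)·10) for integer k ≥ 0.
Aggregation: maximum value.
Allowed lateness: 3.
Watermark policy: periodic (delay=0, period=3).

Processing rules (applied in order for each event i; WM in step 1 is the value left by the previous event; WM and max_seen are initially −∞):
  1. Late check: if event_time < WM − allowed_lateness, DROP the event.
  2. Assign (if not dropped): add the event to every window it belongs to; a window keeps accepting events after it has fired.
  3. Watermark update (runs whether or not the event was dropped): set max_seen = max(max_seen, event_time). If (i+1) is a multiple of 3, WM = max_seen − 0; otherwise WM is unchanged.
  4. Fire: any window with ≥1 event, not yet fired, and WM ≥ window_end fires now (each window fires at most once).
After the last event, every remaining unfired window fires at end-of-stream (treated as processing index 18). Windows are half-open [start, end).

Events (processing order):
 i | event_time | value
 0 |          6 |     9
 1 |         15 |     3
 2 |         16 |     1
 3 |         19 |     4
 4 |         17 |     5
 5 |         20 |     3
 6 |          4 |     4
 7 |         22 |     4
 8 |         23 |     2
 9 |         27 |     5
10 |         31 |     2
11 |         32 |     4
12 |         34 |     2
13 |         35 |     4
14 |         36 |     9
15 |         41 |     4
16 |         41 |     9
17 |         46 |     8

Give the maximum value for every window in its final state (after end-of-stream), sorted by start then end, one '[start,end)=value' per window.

[0,10)=9 [10,20)=5 [20,30)=5 [30,40)=9 [40,50)=9

i=0 t=6 v=9: → [0,10); WM=−∞
i=1 t=15 v=3: → [10,20); WM=−∞
i=2 t=16 v=1: → [10,20); WM=16; [0,10) fires=9
i=3 t=19 v=4: → [10,20); WM=16
i=4 t=17 v=5: → [10,20); WM=16
i=5 t=20 v=3: → [20,30); WM=20; [10,20) fires=5
i=6 t=4 v=4: DROP (t<20-3); WM=20
i=7 t=22 v=4: → [20,30); WM=20
i=8 t=23 v=2: → [20,30); WM=23
i=9 t=27 v=5: → [20,30); WM=23
i=10 t=31 v=2: → [30,40); WM=23
i=11 t=32 v=4: → [30,40); WM=32; [20,30) fires=5
i=12 t=34 v=2: → [30,40); WM=32
i=13 t=35 v=4: → [30,40); WM=32
i=14 t=36 v=9: → [30,40); WM=36
i=15 t=41 v=4: → [40,50); WM=36
i=16 t=41 v=9: → [40,50); WM=36
i=17 t=46 v=8: → [40,50); WM=46; [30,40) fires=9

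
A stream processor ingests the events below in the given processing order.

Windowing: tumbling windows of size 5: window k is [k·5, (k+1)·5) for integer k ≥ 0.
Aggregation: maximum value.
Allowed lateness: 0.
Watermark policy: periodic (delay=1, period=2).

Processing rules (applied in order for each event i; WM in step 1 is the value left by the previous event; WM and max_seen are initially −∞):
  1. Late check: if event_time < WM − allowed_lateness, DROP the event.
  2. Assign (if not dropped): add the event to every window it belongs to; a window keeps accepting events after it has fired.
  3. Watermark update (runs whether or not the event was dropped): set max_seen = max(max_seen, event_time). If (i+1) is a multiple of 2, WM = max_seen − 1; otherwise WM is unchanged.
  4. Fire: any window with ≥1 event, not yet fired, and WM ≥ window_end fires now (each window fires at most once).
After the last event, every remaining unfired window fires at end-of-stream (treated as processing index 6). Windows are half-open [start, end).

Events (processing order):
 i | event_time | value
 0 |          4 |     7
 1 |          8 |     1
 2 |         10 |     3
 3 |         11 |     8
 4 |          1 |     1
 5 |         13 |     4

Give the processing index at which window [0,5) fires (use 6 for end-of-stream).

1

i=0 t=4 v=7: → [0,5); WM=−∞
i=1 t=8 v=1: → [5,10); WM=7; [0,5) fires=7
i=2 t=10 v=3: → [10,15); WM=7
i=3 t=11 v=8: → [10,15); WM=10; [5,10) fires=1
i=4 t=1 v=1: DROP (t<10-0); WM=10
i=5 t=13 v=4: → [10,15); WM=12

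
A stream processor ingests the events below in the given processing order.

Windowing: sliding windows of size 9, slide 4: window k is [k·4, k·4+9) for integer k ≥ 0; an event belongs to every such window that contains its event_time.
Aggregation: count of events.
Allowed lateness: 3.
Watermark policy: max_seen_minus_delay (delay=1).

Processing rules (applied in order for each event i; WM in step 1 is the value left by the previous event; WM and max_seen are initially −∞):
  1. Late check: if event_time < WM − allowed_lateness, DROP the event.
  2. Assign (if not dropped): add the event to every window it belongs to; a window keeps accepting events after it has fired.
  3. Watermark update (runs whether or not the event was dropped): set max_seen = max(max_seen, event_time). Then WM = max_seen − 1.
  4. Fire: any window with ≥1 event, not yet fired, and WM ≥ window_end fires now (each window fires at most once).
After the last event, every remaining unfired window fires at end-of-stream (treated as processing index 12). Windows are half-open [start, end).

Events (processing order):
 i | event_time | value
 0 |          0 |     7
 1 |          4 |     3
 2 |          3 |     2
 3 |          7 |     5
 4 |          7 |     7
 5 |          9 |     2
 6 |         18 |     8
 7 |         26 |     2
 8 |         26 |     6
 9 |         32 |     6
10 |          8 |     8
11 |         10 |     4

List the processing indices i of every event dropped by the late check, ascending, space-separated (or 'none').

i=0 t=0 v=7: → [0,9); WM=-1
i=1 t=4 v=3: → [4,13),[0,9); WM=3
i=2 t=3 v=2: → [0,9); WM=3
i=3 t=7 v=5: → [4,13),[0,9); WM=6
i=4 t=7 v=7: → [4,13),[0,9); WM=6
i=5 t=9 v=2: → [8,17),[4,13); WM=8
i=6 t=18 v=8: → [16,25),[12,21); WM=17; [0,9) fires=5 [4,13) fires=4 [8,17) fires=1
i=7 t=26 v=2: → [24,33),[20,29); WM=25; [12,21) fires=1 [16,25) fires=1
i=8 t=26 v=6: → [24,33),[20,29); WM=25
i=9 t=32 v=6: → [32,41),[28,37),[24,33); WM=31; [20,29) fires=2
i=10 t=8 v=8: DROP (t<31-3); WM=31
i=11 t=10 v=4: DROP (t<31-3); WM=31

10 11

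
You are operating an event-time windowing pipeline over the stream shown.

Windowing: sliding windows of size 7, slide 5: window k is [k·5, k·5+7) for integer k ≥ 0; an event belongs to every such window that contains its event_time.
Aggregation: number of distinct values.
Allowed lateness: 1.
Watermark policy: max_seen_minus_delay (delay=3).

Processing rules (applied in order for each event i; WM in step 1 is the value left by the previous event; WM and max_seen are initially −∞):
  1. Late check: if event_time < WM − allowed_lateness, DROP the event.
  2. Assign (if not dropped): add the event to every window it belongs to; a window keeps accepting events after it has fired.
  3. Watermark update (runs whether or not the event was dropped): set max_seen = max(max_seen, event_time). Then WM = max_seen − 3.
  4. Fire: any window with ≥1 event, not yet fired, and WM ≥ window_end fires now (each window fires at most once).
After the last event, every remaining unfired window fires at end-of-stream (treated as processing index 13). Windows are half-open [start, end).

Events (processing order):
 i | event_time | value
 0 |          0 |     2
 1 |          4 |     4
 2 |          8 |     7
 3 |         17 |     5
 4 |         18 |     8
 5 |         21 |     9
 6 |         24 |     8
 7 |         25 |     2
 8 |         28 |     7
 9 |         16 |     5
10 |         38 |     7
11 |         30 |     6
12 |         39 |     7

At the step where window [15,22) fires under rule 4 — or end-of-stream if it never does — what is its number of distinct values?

i=0 t=0 v=2: → [0,7); WM=-3
i=1 t=4 v=4: → [0,7); WM=1
i=2 t=8 v=7: → [5,12); WM=5
i=3 t=17 v=5: → [15,22); WM=14; [0,7) fires=2 [5,12) fires=1
i=4 t=18 v=8: → [15,22); WM=15
i=5 t=21 v=9: → [20,27),[15,22); WM=18
i=6 t=24 v=8: → [20,27); WM=21
i=7 t=25 v=2: → [25,32),[20,27); WM=22; [15,22) fires=3
i=8 t=28 v=7: → [25,32); WM=25
i=9 t=16 v=5: DROP (t<25-1); WM=25
i=10 t=38 v=7: → [35,42); WM=35; [20,27) fires=3 [25,32) fires=2
i=11 t=30 v=6: DROP (t<35-1); WM=35
i=12 t=39 v=7: → [35,42); WM=36

3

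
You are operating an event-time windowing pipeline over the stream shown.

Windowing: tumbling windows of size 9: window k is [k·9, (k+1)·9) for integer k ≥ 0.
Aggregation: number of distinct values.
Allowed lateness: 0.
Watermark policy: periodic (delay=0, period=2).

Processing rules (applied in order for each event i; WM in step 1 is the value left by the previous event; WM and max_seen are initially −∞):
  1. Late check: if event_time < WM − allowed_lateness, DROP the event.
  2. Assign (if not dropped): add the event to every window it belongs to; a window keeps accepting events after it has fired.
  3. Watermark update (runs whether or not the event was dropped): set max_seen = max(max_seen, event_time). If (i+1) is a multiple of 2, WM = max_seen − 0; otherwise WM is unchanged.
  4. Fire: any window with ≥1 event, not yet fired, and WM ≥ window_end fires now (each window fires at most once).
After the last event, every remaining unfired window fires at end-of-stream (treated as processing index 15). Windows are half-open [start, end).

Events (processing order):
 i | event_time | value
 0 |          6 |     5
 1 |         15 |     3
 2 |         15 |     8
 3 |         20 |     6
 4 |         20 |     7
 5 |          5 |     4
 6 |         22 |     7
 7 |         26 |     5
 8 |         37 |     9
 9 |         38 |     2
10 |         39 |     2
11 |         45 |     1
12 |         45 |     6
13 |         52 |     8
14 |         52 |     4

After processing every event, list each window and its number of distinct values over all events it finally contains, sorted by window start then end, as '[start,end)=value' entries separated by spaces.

i=0 t=6 v=5: → [0,9); WM=−∞
i=1 t=15 v=3: → [9,18); WM=15; [0,9) fires=1
i=2 t=15 v=8: → [9,18); WM=15
i=3 t=20 v=6: → [18,27); WM=20; [9,18) fires=2
i=4 t=20 v=7: → [18,27); WM=20
i=5 t=5 v=4: DROP (t<20-0); WM=20
i=6 t=22 v=7: → [18,27); WM=20
i=7 t=26 v=5: → [18,27); WM=26
i=8 t=37 v=9: → [36,45); WM=26
i=9 t=38 v=2: → [36,45); WM=38; [18,27) fires=3
i=10 t=39 v=2: → [36,45); WM=38
i=11 t=45 v=1: → [45,54); WM=45; [36,45) fires=2
i=12 t=45 v=6: → [45,54); WM=45
i=13 t=52 v=8: → [45,54); WM=52
i=14 t=52 v=4: → [45,54); WM=52

[0,9)=1 [9,18)=2 [18,27)=3 [36,45)=2 [45,54)=4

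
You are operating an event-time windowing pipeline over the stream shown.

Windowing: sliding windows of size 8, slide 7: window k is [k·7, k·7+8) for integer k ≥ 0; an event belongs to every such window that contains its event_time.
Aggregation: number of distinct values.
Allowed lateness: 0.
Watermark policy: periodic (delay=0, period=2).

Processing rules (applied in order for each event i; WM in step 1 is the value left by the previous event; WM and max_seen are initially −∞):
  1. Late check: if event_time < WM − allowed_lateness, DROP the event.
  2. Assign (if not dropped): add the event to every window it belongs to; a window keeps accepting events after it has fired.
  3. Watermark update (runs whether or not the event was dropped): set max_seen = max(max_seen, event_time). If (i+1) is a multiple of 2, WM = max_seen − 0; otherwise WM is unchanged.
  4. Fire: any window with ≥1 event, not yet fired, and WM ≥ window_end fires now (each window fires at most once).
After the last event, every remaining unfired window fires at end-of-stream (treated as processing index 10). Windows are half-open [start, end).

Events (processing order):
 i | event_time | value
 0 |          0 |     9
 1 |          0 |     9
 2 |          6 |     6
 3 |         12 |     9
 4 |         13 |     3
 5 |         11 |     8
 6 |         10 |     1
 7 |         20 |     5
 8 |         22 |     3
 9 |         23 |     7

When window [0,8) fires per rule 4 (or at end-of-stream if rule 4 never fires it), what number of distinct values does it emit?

2

i=0 t=0 v=9: → [0,8); WM=−∞
i=1 t=0 v=9: → [0,8); WM=0
i=2 t=6 v=6: → [0,8); WM=0
i=3 t=12 v=9: → [7,15); WM=12; [0,8) fires=2
i=4 t=13 v=3: → [7,15); WM=12
i=5 t=11 v=8: DROP (t<12-0); WM=13
i=6 t=10 v=1: DROP (t<13-0); WM=13
i=7 t=20 v=5: → [14,22); WM=20; [7,15) fires=2
i=8 t=22 v=3: → [21,29); WM=20
i=9 t=23 v=7: → [21,29); WM=23; [14,22) fires=1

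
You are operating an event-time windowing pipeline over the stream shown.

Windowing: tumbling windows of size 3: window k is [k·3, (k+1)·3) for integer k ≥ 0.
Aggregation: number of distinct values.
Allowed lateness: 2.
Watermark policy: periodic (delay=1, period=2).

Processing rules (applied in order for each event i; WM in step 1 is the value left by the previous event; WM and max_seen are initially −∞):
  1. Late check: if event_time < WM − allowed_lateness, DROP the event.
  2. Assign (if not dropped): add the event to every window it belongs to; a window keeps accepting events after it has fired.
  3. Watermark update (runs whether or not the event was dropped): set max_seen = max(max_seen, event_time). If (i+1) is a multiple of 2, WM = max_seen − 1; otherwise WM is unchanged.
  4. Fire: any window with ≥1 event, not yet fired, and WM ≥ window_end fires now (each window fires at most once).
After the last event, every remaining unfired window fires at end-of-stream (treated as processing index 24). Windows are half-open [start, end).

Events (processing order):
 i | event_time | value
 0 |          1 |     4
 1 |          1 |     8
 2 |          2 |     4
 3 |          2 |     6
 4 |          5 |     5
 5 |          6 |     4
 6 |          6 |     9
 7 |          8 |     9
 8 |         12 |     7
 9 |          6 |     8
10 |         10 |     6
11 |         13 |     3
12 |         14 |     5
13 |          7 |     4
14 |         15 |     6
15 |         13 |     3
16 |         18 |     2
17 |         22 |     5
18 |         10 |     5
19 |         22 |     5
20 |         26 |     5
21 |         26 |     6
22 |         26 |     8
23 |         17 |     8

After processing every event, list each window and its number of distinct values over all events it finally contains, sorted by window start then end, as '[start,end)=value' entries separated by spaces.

[0,3)=3 [3,6)=1 [6,9)=3 [9,12)=1 [12,15)=3 [15,18)=1 [18,21)=1 [21,24)=1 [24,27)=3

i=0 t=1 v=4: → [0,3); WM=−∞
i=1 t=1 v=8: → [0,3); WM=0
i=2 t=2 v=4: → [0,3); WM=0
i=3 t=2 v=6: → [0,3); WM=1
i=4 t=5 v=5: → [3,6); WM=1
i=5 t=6 v=4: → [6,9); WM=5; [0,3) fires=3
i=6 t=6 v=9: → [6,9); WM=5
i=7 t=8 v=9: → [6,9); WM=7; [3,6) fires=1
i=8 t=12 v=7: → [12,15); WM=7
i=9 t=6 v=8: → [6,9); WM=11; [6,9) fires=3
i=10 t=10 v=6: → [9,12); WM=11
i=11 t=13 v=3: → [12,15); WM=12; [9,12) fires=1
i=12 t=14 v=5: → [12,15); WM=12
i=13 t=7 v=4: DROP (t<12-2); WM=13
i=14 t=15 v=6: → [15,18); WM=13
i=15 t=13 v=3: → [12,15); WM=14
i=16 t=18 v=2: → [18,21); WM=14
i=17 t=22 v=5: → [21,24); WM=21; [12,15) fires=3 [15,18) fires=1 [18,21) fires=1
i=18 t=10 v=5: DROP (t<21-2); WM=21
i=19 t=22 v=5: → [21,24); WM=21
i=20 t=26 v=5: → [24,27); WM=21
i=21 t=26 v=6: → [24,27); WM=25; [21,24) fires=1
i=22 t=26 v=8: → [24,27); WM=25
i=23 t=17 v=8: DROP (t<25-2); WM=25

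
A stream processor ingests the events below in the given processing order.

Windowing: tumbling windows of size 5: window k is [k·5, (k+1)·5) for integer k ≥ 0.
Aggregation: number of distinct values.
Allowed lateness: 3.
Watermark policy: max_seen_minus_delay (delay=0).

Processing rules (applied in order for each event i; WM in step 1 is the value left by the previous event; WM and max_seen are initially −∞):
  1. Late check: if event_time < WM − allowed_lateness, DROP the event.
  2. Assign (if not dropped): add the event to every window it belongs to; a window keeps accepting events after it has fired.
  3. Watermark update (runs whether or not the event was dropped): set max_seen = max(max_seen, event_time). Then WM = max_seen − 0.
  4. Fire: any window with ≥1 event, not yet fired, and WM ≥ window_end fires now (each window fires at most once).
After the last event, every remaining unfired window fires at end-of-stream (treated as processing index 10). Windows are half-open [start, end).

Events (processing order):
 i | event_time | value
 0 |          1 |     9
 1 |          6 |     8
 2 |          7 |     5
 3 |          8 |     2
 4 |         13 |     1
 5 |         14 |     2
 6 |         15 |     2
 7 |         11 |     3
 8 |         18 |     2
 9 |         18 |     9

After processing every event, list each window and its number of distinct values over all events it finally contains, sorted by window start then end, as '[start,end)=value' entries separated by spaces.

[0,5)=1 [5,10)=3 [10,15)=2 [15,20)=2

i=0 t=1 v=9: → [0,5); WM=1
i=1 t=6 v=8: → [5,10); WM=6; [0,5) fires=1
i=2 t=7 v=5: → [5,10); WM=7
i=3 t=8 v=2: → [5,10); WM=8
i=4 t=13 v=1: → [10,15); WM=13; [5,10) fires=3
i=5 t=14 v=2: → [10,15); WM=14
i=6 t=15 v=2: → [15,20); WM=15; [10,15) fires=2
i=7 t=11 v=3: DROP (t<15-3); WM=15
i=8 t=18 v=2: → [15,20); WM=18
i=9 t=18 v=9: → [15,20); WM=18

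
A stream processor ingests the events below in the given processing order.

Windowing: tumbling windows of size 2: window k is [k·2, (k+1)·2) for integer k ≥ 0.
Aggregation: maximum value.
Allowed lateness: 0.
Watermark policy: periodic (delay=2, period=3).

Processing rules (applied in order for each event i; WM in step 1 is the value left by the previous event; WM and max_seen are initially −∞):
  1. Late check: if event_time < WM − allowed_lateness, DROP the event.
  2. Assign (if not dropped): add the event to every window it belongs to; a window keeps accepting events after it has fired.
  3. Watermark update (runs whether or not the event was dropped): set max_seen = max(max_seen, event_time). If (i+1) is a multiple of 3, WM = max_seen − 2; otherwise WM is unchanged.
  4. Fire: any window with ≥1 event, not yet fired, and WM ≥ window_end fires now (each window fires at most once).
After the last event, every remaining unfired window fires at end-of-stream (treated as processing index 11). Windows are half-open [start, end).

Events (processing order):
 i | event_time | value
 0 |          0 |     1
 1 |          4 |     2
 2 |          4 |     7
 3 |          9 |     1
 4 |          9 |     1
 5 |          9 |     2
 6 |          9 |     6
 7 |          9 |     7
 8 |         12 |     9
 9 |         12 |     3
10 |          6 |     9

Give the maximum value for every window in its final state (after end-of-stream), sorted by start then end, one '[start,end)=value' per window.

[0,2)=1 [4,6)=7 [8,10)=7 [12,14)=9

i=0 t=0 v=1: → [0,2); WM=−∞
i=1 t=4 v=2: → [4,6); WM=−∞
i=2 t=4 v=7: → [4,6); WM=2; [0,2) fires=1
i=3 t=9 v=1: → [8,10); WM=2
i=4 t=9 v=1: → [8,10); WM=2
i=5 t=9 v=2: → [8,10); WM=7; [4,6) fires=7
i=6 t=9 v=6: → [8,10); WM=7
i=7 t=9 v=7: → [8,10); WM=7
i=8 t=12 v=9: → [12,14); WM=10; [8,10) fires=7
i=9 t=12 v=3: → [12,14); WM=10
i=10 t=6 v=9: DROP (t<10-0); WM=10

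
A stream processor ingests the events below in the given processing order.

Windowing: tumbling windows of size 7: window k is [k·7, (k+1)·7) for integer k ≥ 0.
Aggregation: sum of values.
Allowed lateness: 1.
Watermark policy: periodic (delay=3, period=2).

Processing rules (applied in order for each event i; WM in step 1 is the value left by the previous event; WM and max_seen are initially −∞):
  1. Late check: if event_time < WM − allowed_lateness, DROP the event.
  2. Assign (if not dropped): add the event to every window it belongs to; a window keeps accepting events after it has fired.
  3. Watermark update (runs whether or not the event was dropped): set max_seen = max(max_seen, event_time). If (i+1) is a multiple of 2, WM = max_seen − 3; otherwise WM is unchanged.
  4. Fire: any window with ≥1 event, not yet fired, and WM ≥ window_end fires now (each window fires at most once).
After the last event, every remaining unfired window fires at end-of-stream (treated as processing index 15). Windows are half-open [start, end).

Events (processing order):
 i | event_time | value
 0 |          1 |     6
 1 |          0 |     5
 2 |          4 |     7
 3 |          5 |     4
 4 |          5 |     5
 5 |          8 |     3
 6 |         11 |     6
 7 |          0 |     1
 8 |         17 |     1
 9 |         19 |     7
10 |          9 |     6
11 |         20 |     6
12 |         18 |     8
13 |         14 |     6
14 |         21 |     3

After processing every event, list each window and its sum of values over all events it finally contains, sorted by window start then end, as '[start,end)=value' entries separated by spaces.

i=0 t=1 v=6: → [0,7); WM=−∞
i=1 t=0 v=5: → [0,7); WM=-2
i=2 t=4 v=7: → [0,7); WM=-2
i=3 t=5 v=4: → [0,7); WM=2
i=4 t=5 v=5: → [0,7); WM=2
i=5 t=8 v=3: → [7,14); WM=5
i=6 t=11 v=6: → [7,14); WM=5
i=7 t=0 v=1: DROP (t<5-1); WM=8; [0,7) fires=27
i=8 t=17 v=1: → [14,21); WM=8
i=9 t=19 v=7: → [14,21); WM=16; [7,14) fires=9
i=10 t=9 v=6: DROP (t<16-1); WM=16
i=11 t=20 v=6: → [14,21); WM=17
i=12 t=18 v=8: → [14,21); WM=17
i=13 t=14 v=6: DROP (t<17-1); WM=17
i=14 t=21 v=3: → [21,28); WM=17

[0,7)=27 [7,14)=9 [14,21)=22 [21,28)=3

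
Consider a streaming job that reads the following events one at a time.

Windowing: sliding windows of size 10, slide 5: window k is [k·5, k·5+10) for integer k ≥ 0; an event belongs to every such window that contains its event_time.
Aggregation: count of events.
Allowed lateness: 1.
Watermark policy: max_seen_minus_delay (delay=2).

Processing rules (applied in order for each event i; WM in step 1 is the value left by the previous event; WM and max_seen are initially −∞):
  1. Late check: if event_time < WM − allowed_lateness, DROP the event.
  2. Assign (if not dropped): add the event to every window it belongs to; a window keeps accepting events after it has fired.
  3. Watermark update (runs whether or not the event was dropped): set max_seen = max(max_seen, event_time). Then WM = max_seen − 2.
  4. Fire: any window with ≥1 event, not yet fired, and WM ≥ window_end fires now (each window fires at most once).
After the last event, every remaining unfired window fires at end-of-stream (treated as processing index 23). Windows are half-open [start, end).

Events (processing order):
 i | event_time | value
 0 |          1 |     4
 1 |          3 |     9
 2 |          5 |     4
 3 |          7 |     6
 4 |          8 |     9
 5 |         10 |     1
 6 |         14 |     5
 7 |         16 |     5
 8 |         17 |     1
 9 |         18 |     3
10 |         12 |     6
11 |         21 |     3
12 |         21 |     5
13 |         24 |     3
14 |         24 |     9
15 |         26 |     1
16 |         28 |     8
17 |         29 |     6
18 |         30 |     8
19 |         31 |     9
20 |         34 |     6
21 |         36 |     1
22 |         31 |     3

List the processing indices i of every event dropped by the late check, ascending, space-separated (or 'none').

10 22

i=0 t=1 v=4: → [0,10); WM=-1
i=1 t=3 v=9: → [0,10); WM=1
i=2 t=5 v=4: → [5,15),[0,10); WM=3
i=3 t=7 v=6: → [5,15),[0,10); WM=5
i=4 t=8 v=9: → [5,15),[0,10); WM=6
i=5 t=10 v=1: → [10,20),[5,15); WM=8
i=6 t=14 v=5: → [10,20),[5,15); WM=12; [0,10) fires=5
i=7 t=16 v=5: → [15,25),[10,20); WM=14
i=8 t=17 v=1: → [15,25),[10,20); WM=15; [5,15) fires=5
i=9 t=18 v=3: → [15,25),[10,20); WM=16
i=10 t=12 v=6: DROP (t<16-1); WM=16
i=11 t=21 v=3: → [20,30),[15,25); WM=19
i=12 t=21 v=5: → [20,30),[15,25); WM=19
i=13 t=24 v=3: → [20,30),[15,25); WM=22; [10,20) fires=5
i=14 t=24 v=9: → [20,30),[15,25); WM=22
i=15 t=26 v=1: → [25,35),[20,30); WM=24
i=16 t=28 v=8: → [25,35),[20,30); WM=26; [15,25) fires=7
i=17 t=29 v=6: → [25,35),[20,30); WM=27
i=18 t=30 v=8: → [30,40),[25,35); WM=28
i=19 t=31 v=9: → [30,40),[25,35); WM=29
i=20 t=34 v=6: → [30,40),[25,35); WM=32; [20,30) fires=7
i=21 t=36 v=1: → [35,45),[30,40); WM=34
i=22 t=31 v=3: DROP (t<34-1); WM=34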